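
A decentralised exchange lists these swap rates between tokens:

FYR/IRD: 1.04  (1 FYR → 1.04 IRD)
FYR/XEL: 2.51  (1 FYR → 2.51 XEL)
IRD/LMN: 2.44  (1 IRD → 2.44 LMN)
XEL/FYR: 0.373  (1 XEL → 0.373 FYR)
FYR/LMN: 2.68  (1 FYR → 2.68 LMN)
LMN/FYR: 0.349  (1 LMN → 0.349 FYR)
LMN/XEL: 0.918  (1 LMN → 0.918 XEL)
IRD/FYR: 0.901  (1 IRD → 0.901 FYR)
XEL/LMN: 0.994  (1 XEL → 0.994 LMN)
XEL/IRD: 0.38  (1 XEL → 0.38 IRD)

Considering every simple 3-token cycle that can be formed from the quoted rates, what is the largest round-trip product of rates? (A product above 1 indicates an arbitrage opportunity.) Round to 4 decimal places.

FYR→LMN→XEL→FYR: 2.68 × 0.918 × 0.373 = 0.91767
FYR→IRD→LMN→FYR: 1.04 × 2.44 × 0.349 = 0.88562
FYR→XEL→LMN→FYR: 2.51 × 0.994 × 0.349 = 0.87073
FYR→XEL→IRD→FYR: 2.51 × 0.38 × 0.901 = 0.85937
XEL→IRD→LMN→XEL: 0.38 × 2.44 × 0.918 = 0.85117
Maximum is FYR→LMN→XEL→FYR at 0.9177; no arbitrage — every cycle loses value.

0.9177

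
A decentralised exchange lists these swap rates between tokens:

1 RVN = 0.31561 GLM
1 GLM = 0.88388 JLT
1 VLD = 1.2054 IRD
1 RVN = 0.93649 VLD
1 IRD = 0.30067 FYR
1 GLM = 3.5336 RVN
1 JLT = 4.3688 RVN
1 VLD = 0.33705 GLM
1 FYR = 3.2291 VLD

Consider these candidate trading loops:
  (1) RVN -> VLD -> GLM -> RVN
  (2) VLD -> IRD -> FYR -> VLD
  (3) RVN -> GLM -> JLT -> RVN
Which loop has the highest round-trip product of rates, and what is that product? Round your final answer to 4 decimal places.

(1) 0.93649 × 0.33705 × 3.5336 = 1.11536
(2) 1.2054 × 0.30067 × 3.2291 = 1.17032
(3) 0.31561 × 0.88388 × 4.3688 = 1.21873
Highest is cycle (3) at 1.2187 (>1, arbitrage).

1.2187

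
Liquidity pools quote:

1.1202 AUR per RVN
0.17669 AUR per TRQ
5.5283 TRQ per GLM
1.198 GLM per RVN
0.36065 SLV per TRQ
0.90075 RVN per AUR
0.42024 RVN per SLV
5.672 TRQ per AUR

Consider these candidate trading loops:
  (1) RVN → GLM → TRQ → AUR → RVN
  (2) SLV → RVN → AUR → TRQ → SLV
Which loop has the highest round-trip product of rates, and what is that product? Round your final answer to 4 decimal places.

(1) 1.198 × 5.5283 × 0.17669 × 0.90075 = 1.05406
(2) 0.42024 × 1.1202 × 5.672 × 0.36065 = 0.96298
Highest is cycle (1) at 1.0541 (>1, arbitrage).

1.0541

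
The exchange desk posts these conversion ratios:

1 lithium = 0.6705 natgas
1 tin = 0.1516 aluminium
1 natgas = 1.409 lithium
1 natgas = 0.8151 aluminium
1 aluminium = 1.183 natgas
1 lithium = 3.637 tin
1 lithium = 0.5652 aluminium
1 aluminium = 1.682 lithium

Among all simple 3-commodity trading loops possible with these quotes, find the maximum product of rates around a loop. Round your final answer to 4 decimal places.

natgas→lithium→aluminium→natgas: 1.409 × 0.5652 × 1.183 = 0.94210
aluminium→lithium→tin→aluminium: 1.682 × 3.637 × 0.1516 = 0.92740
natgas→aluminium→lithium→natgas: 0.8151 × 1.682 × 0.6705 = 0.91925
Maximum is natgas→lithium→aluminium→natgas at 0.9421; no arbitrage — every cycle loses value.

0.9421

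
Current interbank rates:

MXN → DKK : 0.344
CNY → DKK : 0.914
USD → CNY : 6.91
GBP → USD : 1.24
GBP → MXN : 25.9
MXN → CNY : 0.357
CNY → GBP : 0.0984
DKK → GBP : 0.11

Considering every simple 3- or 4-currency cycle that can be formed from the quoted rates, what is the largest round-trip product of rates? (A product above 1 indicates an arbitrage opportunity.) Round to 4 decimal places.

0.9801

GBP→MXN→DKK→GBP: 25.9 × 0.344 × 0.11 = 0.98006
GBP→MXN→CNY→DKK→GBP: 25.9 × 0.357 × 0.914 × 0.11 = 0.92962
GBP→MXN→CNY→GBP: 25.9 × 0.357 × 0.0984 = 0.90984
GBP→USD→CNY→DKK→GBP: 1.24 × 6.91 × 0.914 × 0.11 = 0.86147
GBP→USD→CNY→GBP: 1.24 × 6.91 × 0.0984 = 0.84313
Maximum is GBP→MXN→DKK→GBP at 0.9801; no arbitrage — every cycle loses value.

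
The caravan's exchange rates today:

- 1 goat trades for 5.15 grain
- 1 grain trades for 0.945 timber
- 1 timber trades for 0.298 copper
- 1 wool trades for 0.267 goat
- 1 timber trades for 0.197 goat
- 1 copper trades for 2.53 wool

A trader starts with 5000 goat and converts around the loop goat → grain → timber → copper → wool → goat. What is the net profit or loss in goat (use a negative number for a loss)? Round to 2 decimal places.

-101.57

5000 goat × 5.15 = 25750 grain
25750 grain × 0.945 = 24333.75 timber
24333.75 timber × 0.298 = 7251.4575 copper
7251.4575 copper × 2.53 = 18346.187475 wool
18346.187475 wool × 0.267 = 4898.432055825 goat
Net change: 4898.432055825 − 5000 = -101.567944175 goat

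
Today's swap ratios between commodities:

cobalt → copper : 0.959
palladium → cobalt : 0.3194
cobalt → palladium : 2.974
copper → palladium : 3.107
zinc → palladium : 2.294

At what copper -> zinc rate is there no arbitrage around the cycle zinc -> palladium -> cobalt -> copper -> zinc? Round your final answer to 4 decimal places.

1.4232

Known legs of the cycle: 2.294 × 0.3194 × 0.959 = 0.7026627524
For no arbitrage the full-cycle product must be 1, so the missing rate is 1 / 0.7026627524 ≈ 1.423158.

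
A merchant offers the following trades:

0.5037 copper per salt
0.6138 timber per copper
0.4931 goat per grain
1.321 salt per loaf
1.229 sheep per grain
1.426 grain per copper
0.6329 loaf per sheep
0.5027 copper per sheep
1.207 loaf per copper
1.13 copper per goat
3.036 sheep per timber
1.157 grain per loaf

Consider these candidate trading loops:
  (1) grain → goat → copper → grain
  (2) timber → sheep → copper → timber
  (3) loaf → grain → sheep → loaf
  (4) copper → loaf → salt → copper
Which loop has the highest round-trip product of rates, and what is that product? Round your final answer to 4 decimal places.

(1) 0.4931 × 1.13 × 1.426 = 0.79457
(2) 3.036 × 0.5027 × 0.6138 = 0.93678
(3) 1.157 × 1.229 × 0.6329 = 0.89995
(4) 1.207 × 1.321 × 0.5037 = 0.80312
Highest is cycle (2) at 0.9368 (≤1, no arbitrage).

0.9368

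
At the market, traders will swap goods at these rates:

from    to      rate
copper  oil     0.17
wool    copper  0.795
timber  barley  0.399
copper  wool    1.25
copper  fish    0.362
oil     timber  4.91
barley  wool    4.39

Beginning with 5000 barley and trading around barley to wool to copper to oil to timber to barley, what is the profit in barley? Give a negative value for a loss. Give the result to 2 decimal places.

5000 barley × 4.39 = 21950 wool
21950 wool × 0.795 = 17450.25 copper
17450.25 copper × 0.17 = 2966.5425 oil
2966.5425 oil × 4.91 = 14565.723675 timber
14565.723675 timber × 0.399 = 5811.723746325 barley
Net change: 5811.723746325 − 5000 = 811.723746325 barley

811.72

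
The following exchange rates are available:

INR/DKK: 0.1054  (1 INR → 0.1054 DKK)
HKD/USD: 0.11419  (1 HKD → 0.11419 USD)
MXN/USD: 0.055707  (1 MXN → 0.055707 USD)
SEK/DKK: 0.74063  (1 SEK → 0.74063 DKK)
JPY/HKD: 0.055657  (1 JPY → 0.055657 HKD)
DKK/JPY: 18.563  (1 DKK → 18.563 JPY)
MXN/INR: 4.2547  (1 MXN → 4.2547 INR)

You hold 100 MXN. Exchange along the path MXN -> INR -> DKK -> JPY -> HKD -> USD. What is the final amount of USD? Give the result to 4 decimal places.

100 MXN × 4.2547 = 425.47 INR
425.47 INR × 0.1054 = 44.844538 DKK
44.844538 DKK × 18.563 = 832.449158894 JPY
832.449158894 JPY × 0.055657 = 46.331622836563358 HKD
46.331622836563358 HKD × 0.11419 = 5.29060801170716985002 USD

5.2906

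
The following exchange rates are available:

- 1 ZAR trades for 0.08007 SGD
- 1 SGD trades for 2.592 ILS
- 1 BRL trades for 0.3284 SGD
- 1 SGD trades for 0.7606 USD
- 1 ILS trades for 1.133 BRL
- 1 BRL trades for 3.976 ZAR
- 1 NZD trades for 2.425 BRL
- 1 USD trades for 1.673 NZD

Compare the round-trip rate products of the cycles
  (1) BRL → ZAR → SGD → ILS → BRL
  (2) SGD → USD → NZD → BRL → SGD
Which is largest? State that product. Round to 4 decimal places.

(1) 3.976 × 0.08007 × 2.592 × 1.133 = 0.93493
(2) 0.7606 × 1.673 × 2.425 × 0.3284 = 1.01337
Highest is cycle (2) at 1.0134 (>1, arbitrage).

1.0134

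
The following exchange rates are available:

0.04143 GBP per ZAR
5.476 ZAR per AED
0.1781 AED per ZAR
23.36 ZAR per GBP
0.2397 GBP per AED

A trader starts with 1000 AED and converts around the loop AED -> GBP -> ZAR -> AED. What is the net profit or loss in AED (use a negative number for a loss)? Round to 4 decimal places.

1000 AED × 0.2397 = 239.7 GBP
239.7 GBP × 23.36 = 5599.392 ZAR
5599.392 ZAR × 0.1781 = 997.2517152 AED
Net change: 997.2517152 − 1000 = -2.7482848 AED

-2.7483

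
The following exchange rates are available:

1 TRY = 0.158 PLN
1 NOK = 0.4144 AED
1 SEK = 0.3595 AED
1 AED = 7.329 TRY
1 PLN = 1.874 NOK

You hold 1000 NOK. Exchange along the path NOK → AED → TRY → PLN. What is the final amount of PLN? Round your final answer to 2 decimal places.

479.87

1000 NOK × 0.4144 = 414.4 AED
414.4 AED × 7.329 = 3037.1376 TRY
3037.1376 TRY × 0.158 = 479.8677408 PLN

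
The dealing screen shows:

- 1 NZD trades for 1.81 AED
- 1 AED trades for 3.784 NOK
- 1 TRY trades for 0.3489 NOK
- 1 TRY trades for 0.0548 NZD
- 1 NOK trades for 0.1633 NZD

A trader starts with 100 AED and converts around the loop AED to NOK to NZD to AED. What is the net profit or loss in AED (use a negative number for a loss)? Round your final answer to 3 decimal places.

100 AED × 3.784 = 378.4 NOK
378.4 NOK × 0.1633 = 61.79272 NZD
61.79272 NZD × 1.81 = 111.8448232 AED
Net change: 111.8448232 − 100 = 11.8448232 AED

11.845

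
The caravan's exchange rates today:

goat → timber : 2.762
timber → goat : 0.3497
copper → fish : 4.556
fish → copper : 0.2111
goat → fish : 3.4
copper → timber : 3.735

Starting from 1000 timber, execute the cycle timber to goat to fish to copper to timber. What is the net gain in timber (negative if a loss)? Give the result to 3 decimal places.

-62.539

1000 timber × 0.3497 = 349.7 goat
349.7 goat × 3.4 = 1188.98 fish
1188.98 fish × 0.2111 = 250.993678 copper
250.993678 copper × 3.735 = 937.46138733 timber
Net change: 937.46138733 − 1000 = -62.53861267 timber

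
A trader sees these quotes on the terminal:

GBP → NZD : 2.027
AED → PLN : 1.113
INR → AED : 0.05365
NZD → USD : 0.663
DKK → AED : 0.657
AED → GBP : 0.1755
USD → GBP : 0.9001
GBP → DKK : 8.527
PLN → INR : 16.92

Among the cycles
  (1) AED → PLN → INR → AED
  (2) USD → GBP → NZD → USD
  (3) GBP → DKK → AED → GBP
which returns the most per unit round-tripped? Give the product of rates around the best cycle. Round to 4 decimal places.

1.2096

(1) 1.113 × 16.92 × 0.05365 = 1.01033
(2) 0.9001 × 2.027 × 0.663 = 1.20965
(3) 8.527 × 0.657 × 0.1755 = 0.98319
Highest is cycle (2) at 1.2096 (>1, arbitrage).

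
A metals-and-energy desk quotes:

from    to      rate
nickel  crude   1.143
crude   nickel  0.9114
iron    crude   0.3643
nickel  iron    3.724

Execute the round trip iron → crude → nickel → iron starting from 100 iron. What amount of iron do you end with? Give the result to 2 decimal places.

123.65

100 iron × 0.3643 = 36.43 crude
36.43 crude × 0.9114 = 33.202302 nickel
33.202302 nickel × 3.724 = 123.645372648 iron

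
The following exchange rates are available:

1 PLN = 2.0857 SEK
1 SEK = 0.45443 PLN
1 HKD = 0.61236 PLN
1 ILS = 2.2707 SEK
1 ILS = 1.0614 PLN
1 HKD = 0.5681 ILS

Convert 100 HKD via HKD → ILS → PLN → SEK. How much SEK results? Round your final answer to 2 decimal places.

125.76

100 HKD × 0.5681 = 56.81 ILS
56.81 ILS × 1.0614 = 60.298134 PLN
60.298134 PLN × 2.0857 = 125.7638180838 SEK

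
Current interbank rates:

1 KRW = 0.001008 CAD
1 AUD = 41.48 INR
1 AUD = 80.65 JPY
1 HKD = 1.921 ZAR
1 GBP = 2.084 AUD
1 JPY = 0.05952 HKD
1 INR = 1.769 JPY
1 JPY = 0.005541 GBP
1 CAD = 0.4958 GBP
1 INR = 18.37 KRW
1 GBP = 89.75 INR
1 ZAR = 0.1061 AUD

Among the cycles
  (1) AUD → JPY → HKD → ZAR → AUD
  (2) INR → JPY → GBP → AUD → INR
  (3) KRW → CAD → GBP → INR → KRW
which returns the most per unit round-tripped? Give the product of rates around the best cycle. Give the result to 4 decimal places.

0.9784

(1) 80.65 × 0.05952 × 1.921 × 0.1061 = 0.97839
(2) 1.769 × 0.005541 × 2.084 × 41.48 = 0.84733
(3) 0.001008 × 0.4958 × 89.75 × 18.37 = 0.82397
Highest is cycle (1) at 0.9784 (≤1, no arbitrage).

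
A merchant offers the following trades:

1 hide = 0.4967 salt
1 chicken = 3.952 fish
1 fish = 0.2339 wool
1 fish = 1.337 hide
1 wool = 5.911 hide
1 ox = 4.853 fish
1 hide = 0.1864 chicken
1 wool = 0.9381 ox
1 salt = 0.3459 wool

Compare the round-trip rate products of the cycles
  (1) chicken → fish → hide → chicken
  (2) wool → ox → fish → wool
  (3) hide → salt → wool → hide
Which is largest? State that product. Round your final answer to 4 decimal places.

1.0649

(1) 3.952 × 1.337 × 0.1864 = 0.98490
(2) 0.9381 × 4.853 × 0.2339 = 1.06485
(3) 0.4967 × 0.3459 × 5.911 = 1.01556
Highest is cycle (2) at 1.0649 (>1, arbitrage).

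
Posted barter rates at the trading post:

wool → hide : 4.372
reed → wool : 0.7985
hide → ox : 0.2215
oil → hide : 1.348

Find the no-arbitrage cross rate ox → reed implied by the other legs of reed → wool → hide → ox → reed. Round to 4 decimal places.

Known legs of the cycle: 0.7985 × 4.372 × 0.2215 = 0.773265803
For no arbitrage the full-cycle product must be 1, so the missing rate is 1 / 0.773265803 ≈ 1.293216.

1.2932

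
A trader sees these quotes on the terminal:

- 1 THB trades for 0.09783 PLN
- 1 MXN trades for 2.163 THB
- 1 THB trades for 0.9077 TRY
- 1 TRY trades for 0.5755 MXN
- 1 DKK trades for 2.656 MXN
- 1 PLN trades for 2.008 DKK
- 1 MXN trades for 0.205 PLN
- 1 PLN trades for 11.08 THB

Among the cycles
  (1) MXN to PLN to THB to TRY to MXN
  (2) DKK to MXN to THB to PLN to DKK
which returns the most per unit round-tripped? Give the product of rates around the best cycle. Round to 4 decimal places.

(1) 0.205 × 11.08 × 0.9077 × 0.5755 = 1.18654
(2) 2.656 × 2.163 × 0.09783 × 2.008 = 1.12855
Highest is cycle (1) at 1.1865 (>1, arbitrage).

1.1865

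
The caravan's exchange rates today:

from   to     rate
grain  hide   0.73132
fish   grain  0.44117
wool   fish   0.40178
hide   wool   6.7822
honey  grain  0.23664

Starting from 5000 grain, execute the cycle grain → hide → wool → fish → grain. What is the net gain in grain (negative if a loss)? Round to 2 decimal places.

5000 grain × 0.73132 = 3656.6 hide
3656.6 hide × 6.7822 = 24799.79252 wool
24799.79252 wool × 0.40178 = 9964.0606386856 fish
9964.0606386856 fish × 0.44117 = 4395.844631968926152 grain
Net change: 4395.844631968926152 − 5000 = -604.155368031073848 grain

-604.16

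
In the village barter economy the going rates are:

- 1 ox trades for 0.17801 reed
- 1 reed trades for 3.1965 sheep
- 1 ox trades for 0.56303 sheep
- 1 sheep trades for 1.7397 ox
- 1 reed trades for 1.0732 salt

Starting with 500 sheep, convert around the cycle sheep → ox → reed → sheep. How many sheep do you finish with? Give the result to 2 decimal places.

500 sheep × 1.7397 = 869.85 ox
869.85 ox × 0.17801 = 154.8419985 reed
154.8419985 reed × 3.1965 = 494.95244820525 sheep

494.95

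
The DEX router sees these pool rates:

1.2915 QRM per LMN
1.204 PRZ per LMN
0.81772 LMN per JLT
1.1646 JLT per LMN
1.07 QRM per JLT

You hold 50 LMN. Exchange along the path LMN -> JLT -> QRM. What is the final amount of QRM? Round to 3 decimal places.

62.306

50 LMN × 1.1646 = 58.23 JLT
58.23 JLT × 1.07 = 62.3061 QRM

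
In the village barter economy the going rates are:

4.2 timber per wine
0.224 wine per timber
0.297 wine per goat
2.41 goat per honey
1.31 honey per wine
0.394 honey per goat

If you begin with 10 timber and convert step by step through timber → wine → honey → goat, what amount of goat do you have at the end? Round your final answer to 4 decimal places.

7.0719

10 timber × 0.224 = 2.24 wine
2.24 wine × 1.31 = 2.9344 honey
2.9344 honey × 2.41 = 7.071904 goat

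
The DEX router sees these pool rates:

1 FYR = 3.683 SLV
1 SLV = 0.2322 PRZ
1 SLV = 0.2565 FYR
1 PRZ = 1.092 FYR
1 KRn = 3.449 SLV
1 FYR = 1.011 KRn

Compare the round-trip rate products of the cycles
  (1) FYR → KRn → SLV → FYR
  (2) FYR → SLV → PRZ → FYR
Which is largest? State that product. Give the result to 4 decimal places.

(1) 1.011 × 3.449 × 0.2565 = 0.89440
(2) 3.683 × 0.2322 × 1.092 = 0.93387
Highest is cycle (2) at 0.9339 (≤1, no arbitrage).

0.9339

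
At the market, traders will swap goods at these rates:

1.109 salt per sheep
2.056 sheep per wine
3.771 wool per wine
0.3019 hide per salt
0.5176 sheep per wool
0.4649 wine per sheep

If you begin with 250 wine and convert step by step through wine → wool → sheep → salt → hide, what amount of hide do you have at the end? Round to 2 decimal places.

163.37

250 wine × 3.771 = 942.75 wool
942.75 wool × 0.5176 = 487.9674 sheep
487.9674 sheep × 1.109 = 541.1558466 salt
541.1558466 salt × 0.3019 = 163.37495008854 hide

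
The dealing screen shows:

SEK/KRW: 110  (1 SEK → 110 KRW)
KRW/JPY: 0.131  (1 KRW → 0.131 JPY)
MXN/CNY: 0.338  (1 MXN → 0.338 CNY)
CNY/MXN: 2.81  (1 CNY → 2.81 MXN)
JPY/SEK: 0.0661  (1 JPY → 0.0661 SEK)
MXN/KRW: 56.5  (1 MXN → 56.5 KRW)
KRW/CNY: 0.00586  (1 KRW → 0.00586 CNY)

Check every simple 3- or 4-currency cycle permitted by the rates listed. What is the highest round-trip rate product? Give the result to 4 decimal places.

KRW→JPY→SEK→KRW: 0.131 × 0.0661 × 110 = 0.95250
CNY→MXN→KRW→CNY: 2.81 × 56.5 × 0.00586 = 0.93036
Maximum is KRW→JPY→SEK→KRW at 0.9525; no arbitrage — every cycle loses value.

0.9525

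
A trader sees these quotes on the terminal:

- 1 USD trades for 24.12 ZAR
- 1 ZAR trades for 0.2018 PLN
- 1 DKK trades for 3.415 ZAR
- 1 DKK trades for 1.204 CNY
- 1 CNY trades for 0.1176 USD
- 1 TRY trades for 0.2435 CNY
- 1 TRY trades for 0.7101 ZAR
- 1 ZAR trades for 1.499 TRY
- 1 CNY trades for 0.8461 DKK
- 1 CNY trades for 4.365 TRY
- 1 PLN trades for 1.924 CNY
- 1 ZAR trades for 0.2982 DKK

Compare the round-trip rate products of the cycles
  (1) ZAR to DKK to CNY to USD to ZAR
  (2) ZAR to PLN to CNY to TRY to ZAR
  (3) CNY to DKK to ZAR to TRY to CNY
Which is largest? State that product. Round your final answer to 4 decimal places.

1.2035

(1) 0.2982 × 1.204 × 0.1176 × 24.12 = 1.01840
(2) 0.2018 × 1.924 × 4.365 × 0.7101 = 1.20346
(3) 0.8461 × 3.415 × 1.499 × 0.2435 = 1.05466
Highest is cycle (2) at 1.2035 (>1, arbitrage).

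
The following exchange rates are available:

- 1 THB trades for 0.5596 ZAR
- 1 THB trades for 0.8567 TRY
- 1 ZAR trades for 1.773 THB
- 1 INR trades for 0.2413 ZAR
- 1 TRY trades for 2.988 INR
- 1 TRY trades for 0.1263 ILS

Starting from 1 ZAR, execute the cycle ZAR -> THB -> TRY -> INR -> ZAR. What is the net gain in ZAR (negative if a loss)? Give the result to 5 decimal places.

1 ZAR × 1.773 = 1.773 THB
1.773 THB × 0.8567 = 1.5189291 TRY
1.5189291 TRY × 2.988 = 4.5385601508 INR
4.5385601508 INR × 0.2413 = 1.09515456438804 ZAR
Net change: 1.09515456438804 − 1 = 0.09515456438804 ZAR

0.09515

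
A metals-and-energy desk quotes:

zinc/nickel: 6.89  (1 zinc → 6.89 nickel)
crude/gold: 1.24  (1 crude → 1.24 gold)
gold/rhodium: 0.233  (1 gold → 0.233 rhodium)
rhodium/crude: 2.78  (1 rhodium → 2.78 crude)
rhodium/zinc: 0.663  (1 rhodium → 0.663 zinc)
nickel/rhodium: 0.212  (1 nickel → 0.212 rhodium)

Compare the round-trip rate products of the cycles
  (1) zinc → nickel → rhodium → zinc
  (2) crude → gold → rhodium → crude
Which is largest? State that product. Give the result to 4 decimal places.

(1) 6.89 × 0.212 × 0.663 = 0.96843
(2) 1.24 × 0.233 × 2.78 = 0.80320
Highest is cycle (1) at 0.9684 (≤1, no arbitrage).

0.9684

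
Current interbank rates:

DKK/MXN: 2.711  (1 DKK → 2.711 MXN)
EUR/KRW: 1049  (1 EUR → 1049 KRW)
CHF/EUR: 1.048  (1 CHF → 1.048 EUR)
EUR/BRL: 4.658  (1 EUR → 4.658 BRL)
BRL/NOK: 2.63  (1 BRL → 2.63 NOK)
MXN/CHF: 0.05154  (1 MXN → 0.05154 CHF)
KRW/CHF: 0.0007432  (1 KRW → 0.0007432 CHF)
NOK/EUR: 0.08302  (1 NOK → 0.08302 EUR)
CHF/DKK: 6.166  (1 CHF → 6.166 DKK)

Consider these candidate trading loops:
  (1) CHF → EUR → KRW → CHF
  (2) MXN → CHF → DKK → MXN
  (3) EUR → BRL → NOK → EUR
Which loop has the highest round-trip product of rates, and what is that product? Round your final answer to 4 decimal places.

(1) 1.048 × 1049 × 0.0007432 = 0.81704
(2) 0.05154 × 6.166 × 2.711 = 0.86154
(3) 4.658 × 2.63 × 0.08302 = 1.01704
Highest is cycle (3) at 1.0170 (>1, arbitrage).

1.0170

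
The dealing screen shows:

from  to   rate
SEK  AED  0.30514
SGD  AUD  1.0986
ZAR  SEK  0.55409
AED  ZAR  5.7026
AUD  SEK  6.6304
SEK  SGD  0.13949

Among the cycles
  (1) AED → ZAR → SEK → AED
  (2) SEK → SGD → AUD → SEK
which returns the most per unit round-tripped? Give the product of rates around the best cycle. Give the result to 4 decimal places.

1.0161

(1) 5.7026 × 0.55409 × 0.30514 = 0.96417
(2) 0.13949 × 1.0986 × 6.6304 = 1.01607
Highest is cycle (2) at 1.0161 (>1, arbitrage).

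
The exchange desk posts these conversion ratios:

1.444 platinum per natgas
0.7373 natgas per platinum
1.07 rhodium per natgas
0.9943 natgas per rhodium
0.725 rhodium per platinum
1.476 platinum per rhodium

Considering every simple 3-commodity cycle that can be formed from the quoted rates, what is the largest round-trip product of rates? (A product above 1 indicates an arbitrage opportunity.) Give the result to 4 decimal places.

rhodium→platinum→natgas→rhodium: 1.476 × 0.7373 × 1.07 = 1.16443
rhodium→natgas→platinum→rhodium: 0.9943 × 1.444 × 0.725 = 1.04093
Maximum is rhodium→platinum→natgas→rhodium at 1.1644; arbitrage exists.

1.1644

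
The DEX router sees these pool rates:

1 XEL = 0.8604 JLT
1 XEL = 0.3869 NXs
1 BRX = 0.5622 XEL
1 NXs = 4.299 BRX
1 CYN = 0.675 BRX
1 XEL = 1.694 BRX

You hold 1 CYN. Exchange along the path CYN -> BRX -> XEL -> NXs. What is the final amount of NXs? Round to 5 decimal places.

1 CYN × 0.675 = 0.675 BRX
0.675 BRX × 0.5622 = 0.379485 XEL
0.379485 XEL × 0.3869 = 0.1468227465 NXs

0.14682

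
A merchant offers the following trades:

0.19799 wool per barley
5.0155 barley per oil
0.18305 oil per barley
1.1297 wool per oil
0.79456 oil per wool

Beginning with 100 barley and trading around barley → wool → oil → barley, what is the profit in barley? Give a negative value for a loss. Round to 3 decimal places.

100 barley × 0.19799 = 19.799 wool
19.799 wool × 0.79456 = 15.73149344 oil
15.73149344 oil × 5.0155 = 78.90130534832 barley
Net change: 78.90130534832 − 100 = -21.09869465168 barley

-21.099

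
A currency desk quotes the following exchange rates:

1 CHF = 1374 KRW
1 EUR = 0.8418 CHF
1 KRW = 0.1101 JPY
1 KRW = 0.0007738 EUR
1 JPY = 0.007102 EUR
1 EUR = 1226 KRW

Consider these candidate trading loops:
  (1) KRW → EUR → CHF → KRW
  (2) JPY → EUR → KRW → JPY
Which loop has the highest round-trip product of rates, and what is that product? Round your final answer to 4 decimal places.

0.9586

(1) 0.0007738 × 0.8418 × 1374 = 0.89500
(2) 0.007102 × 1226 × 0.1101 = 0.95865
Highest is cycle (2) at 0.9586 (≤1, no arbitrage).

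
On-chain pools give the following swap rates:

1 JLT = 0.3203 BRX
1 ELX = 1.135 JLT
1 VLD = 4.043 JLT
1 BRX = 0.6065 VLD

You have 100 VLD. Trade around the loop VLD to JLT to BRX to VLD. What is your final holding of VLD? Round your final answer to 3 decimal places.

78.540

100 VLD × 4.043 = 404.3 JLT
404.3 JLT × 0.3203 = 129.49729 BRX
129.49729 BRX × 0.6065 = 78.540106385 VLD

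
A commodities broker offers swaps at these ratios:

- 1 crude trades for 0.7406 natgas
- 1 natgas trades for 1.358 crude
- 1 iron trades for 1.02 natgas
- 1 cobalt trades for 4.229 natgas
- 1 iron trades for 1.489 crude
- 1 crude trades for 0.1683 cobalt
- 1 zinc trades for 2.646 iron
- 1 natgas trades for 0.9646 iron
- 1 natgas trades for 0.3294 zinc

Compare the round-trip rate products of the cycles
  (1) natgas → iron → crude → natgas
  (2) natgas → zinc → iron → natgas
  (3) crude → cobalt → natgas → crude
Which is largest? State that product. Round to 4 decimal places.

(1) 0.9646 × 1.489 × 0.7406 = 1.06372
(2) 0.3294 × 2.646 × 1.02 = 0.88902
(3) 0.1683 × 4.229 × 1.358 = 0.96654
Highest is cycle (1) at 1.0637 (>1, arbitrage).

1.0637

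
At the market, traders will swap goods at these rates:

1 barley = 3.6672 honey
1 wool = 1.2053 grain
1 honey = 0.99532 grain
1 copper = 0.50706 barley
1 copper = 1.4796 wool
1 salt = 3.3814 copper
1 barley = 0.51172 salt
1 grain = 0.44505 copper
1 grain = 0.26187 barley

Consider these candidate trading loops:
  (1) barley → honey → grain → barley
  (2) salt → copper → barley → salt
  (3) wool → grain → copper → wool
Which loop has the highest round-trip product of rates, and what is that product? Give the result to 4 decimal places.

(1) 3.6672 × 0.99532 × 0.26187 = 0.95584
(2) 3.3814 × 0.50706 × 0.51172 = 0.87738
(3) 1.2053 × 0.44505 × 1.4796 = 0.79369
Highest is cycle (1) at 0.9558 (≤1, no arbitrage).

0.9558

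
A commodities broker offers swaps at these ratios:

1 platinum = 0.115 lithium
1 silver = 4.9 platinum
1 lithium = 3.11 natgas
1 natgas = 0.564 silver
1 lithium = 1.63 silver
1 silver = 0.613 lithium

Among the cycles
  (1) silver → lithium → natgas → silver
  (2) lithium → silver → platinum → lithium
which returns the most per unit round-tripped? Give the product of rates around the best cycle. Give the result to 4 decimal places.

1.0752

(1) 0.613 × 3.11 × 0.564 = 1.07523
(2) 1.63 × 4.9 × 0.115 = 0.91851
Highest is cycle (1) at 1.0752 (>1, arbitrage).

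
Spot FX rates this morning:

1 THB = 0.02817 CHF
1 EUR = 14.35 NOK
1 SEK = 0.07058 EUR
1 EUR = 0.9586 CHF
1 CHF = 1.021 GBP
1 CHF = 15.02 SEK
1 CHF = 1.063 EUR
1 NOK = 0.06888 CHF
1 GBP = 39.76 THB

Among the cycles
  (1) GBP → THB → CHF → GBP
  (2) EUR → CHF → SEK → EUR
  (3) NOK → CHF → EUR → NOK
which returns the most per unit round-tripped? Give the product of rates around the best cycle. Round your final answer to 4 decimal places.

(1) 39.76 × 0.02817 × 1.021 = 1.14356
(2) 0.9586 × 15.02 × 0.07058 = 1.01622
(3) 0.06888 × 1.063 × 14.35 = 1.05070
Highest is cycle (1) at 1.1436 (>1, arbitrage).

1.1436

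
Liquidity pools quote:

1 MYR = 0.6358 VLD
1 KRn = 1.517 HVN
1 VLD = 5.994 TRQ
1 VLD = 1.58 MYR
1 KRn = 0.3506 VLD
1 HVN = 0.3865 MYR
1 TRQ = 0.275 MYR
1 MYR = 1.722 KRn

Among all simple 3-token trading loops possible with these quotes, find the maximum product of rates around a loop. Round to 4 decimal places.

MYR→VLD→TRQ→MYR: 0.6358 × 5.994 × 0.275 = 1.04802
MYR→KRn→HVN→MYR: 1.722 × 1.517 × 0.3865 = 1.00964
MYR→KRn→VLD→MYR: 1.722 × 0.3506 × 1.58 = 0.95390
Maximum is MYR→VLD→TRQ→MYR at 1.0480; arbitrage exists.

1.0480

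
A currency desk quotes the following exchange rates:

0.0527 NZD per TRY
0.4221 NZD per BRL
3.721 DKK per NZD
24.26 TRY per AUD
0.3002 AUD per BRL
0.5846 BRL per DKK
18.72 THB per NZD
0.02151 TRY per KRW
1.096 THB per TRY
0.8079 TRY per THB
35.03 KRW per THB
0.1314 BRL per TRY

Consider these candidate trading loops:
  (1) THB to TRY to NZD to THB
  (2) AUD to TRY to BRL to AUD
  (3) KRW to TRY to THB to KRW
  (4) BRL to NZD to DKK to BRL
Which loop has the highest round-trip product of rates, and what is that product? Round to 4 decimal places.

0.9570

(1) 0.8079 × 0.0527 × 18.72 = 0.79703
(2) 24.26 × 0.1314 × 0.3002 = 0.95697
(3) 0.02151 × 1.096 × 35.03 = 0.82583
(4) 0.4221 × 3.721 × 0.5846 = 0.91819
Highest is cycle (2) at 0.9570 (≤1, no arbitrage).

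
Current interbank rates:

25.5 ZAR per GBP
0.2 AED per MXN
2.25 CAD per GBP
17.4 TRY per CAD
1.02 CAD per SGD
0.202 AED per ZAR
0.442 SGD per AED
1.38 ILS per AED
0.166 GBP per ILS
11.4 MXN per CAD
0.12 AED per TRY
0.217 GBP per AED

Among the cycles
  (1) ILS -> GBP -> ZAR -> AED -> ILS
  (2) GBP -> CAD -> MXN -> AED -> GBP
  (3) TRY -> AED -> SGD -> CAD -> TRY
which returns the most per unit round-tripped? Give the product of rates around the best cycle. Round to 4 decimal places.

(1) 0.166 × 25.5 × 0.202 × 1.38 = 1.17999
(2) 2.25 × 11.4 × 0.2 × 0.217 = 1.11321
(3) 0.12 × 0.442 × 1.02 × 17.4 = 0.94135
Highest is cycle (1) at 1.1800 (>1, arbitrage).

1.1800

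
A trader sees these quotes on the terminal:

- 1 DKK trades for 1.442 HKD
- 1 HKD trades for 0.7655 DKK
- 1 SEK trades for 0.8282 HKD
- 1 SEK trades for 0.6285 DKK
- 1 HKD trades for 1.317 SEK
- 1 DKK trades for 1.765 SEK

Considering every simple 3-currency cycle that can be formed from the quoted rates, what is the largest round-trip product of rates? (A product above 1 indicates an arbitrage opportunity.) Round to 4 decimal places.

HKD→SEK→DKK→HKD: 1.317 × 0.6285 × 1.442 = 1.19359
HKD→DKK→SEK→HKD: 0.7655 × 1.765 × 0.8282 = 1.11899
Maximum is HKD→SEK→DKK→HKD at 1.1936; arbitrage exists.

1.1936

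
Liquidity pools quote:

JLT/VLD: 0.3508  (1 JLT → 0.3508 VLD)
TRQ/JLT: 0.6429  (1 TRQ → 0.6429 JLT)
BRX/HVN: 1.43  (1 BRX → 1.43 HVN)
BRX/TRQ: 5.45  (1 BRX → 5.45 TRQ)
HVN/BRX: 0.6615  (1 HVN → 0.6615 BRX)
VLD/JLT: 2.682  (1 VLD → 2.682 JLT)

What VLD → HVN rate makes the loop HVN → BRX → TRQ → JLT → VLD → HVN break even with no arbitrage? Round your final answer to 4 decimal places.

Known legs of the cycle: 0.6615 × 5.45 × 0.6429 × 0.3508 = 0.813072666231
For no arbitrage the full-cycle product must be 1, so the missing rate is 1 / 0.813072666231 ≈ 1.229902.

1.2299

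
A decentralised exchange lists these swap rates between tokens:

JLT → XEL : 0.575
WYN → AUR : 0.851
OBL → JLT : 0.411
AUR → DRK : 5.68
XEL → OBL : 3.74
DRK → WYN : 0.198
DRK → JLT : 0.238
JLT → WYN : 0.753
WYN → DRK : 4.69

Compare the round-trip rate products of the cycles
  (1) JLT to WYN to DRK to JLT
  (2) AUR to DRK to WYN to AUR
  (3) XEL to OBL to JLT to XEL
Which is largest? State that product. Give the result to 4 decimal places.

(1) 0.753 × 4.69 × 0.238 = 0.84051
(2) 5.68 × 0.198 × 0.851 = 0.95707
(3) 3.74 × 0.411 × 0.575 = 0.88386
Highest is cycle (2) at 0.9571 (≤1, no arbitrage).

0.9571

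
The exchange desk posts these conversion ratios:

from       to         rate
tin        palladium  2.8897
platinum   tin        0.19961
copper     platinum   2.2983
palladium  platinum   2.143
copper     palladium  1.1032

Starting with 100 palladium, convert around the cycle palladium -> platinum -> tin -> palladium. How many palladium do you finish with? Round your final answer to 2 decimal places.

123.61

100 palladium × 2.143 = 214.3 platinum
214.3 platinum × 0.19961 = 42.776423 tin
42.776423 tin × 2.8897 = 123.6110295431 palladium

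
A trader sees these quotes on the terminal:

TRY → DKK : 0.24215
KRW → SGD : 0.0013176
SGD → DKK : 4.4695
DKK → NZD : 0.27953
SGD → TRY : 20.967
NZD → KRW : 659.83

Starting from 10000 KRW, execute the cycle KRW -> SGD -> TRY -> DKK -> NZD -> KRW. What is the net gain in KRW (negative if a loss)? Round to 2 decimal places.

10000 KRW × 0.0013176 = 13.176 SGD
13.176 SGD × 20.967 = 276.261192 TRY
276.261192 TRY × 0.24215 = 66.8966476428 DKK
66.8966476428 DKK × 0.27953 = 18.699619915591884 NZD
18.699619915591884 NZD × 659.83 = 12338.57020890499281972 KRW
Net change: 12338.57020890499281972 − 10000 = 2338.57020890499281972 KRW

2338.57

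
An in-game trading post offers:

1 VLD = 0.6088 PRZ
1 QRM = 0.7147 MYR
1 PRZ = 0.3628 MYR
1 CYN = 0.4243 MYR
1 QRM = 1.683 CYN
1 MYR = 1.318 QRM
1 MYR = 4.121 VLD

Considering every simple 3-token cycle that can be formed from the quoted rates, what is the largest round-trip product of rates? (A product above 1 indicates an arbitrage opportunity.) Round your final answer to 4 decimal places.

MYR→QRM→CYN→MYR: 1.318 × 1.683 × 0.4243 = 0.94118
MYR→VLD→PRZ→MYR: 4.121 × 0.6088 × 0.3628 = 0.91022
Maximum is MYR→QRM→CYN→MYR at 0.9412; no arbitrage — every cycle loses value.

0.9412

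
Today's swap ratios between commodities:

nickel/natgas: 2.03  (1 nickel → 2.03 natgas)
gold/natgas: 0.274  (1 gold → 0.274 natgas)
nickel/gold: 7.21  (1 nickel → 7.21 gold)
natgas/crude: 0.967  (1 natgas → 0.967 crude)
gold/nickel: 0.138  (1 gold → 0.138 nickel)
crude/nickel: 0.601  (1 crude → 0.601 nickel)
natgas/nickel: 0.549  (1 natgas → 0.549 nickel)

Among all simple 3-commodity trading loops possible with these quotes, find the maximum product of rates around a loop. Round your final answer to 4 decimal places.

nickel→natgas→crude→nickel: 2.03 × 0.967 × 0.601 = 1.17977
nickel→gold→natgas→nickel: 7.21 × 0.274 × 0.549 = 1.08457
Maximum is nickel→natgas→crude→nickel at 1.1798; arbitrage exists.

1.1798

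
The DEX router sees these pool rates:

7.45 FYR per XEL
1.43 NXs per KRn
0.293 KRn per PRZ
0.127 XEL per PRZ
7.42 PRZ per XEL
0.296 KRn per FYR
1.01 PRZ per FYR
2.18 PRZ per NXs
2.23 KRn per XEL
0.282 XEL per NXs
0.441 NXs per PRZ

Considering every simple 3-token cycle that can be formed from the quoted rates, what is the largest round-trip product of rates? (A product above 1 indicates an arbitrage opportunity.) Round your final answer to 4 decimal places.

XEL→FYR→PRZ→XEL: 7.45 × 1.01 × 0.127 = 0.95561
XEL→PRZ→NXs→XEL: 7.42 × 0.441 × 0.282 = 0.92277
NXs→PRZ→KRn→NXs: 2.18 × 0.293 × 1.43 = 0.91340
XEL→KRn→NXs→XEL: 2.23 × 1.43 × 0.282 = 0.89927
Maximum is XEL→FYR→PRZ→XEL at 0.9556; no arbitrage — every cycle loses value.

0.9556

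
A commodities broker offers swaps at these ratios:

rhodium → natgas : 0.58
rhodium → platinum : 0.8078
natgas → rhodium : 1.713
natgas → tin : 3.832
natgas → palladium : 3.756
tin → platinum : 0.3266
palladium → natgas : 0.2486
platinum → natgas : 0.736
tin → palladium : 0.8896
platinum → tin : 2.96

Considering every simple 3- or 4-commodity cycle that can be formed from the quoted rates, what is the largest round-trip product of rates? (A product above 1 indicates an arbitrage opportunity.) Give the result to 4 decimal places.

rhodium→platinum→natgas→rhodium: 0.8078 × 0.736 × 1.713 = 1.01845
platinum→natgas→tin→platinum: 0.736 × 3.832 × 0.3266 = 0.92113
palladium→natgas→tin→palladium: 0.2486 × 3.832 × 0.8896 = 0.84746
Maximum is rhodium→platinum→natgas→rhodium at 1.0184; arbitrage exists.

1.0184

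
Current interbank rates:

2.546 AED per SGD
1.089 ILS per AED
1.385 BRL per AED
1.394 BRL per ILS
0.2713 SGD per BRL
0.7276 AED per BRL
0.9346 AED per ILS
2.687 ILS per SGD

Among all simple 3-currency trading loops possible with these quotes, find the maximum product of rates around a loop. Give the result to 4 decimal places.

BRL→AED→ILS→BRL: 0.7276 × 1.089 × 1.394 = 1.10454
BRL→SGD→ILS→BRL: 0.2713 × 2.687 × 1.394 = 1.01620
BRL→SGD→AED→BRL: 0.2713 × 2.546 × 1.385 = 0.95666
Maximum is BRL→AED→ILS→BRL at 1.1045; arbitrage exists.

1.1045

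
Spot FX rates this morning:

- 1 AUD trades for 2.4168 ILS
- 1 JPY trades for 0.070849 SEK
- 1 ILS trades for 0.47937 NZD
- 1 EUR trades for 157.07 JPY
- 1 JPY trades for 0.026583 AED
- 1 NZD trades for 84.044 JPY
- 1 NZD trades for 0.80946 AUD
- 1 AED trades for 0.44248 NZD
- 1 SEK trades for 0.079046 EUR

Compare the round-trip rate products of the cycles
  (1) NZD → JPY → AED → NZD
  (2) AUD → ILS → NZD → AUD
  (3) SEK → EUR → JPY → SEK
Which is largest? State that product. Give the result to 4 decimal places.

0.9886

(1) 84.044 × 0.026583 × 0.44248 = 0.98856
(2) 2.4168 × 0.47937 × 0.80946 = 0.93779
(3) 0.079046 × 157.07 × 0.070849 = 0.87964
Highest is cycle (1) at 0.9886 (≤1, no arbitrage).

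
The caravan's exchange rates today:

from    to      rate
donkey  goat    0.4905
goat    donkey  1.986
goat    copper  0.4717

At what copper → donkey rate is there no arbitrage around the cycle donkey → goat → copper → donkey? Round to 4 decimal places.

Known legs of the cycle: 0.4905 × 0.4717 = 0.23136885
For no arbitrage the full-cycle product must be 1, so the missing rate is 1 / 0.23136885 ≈ 4.322103.

4.3221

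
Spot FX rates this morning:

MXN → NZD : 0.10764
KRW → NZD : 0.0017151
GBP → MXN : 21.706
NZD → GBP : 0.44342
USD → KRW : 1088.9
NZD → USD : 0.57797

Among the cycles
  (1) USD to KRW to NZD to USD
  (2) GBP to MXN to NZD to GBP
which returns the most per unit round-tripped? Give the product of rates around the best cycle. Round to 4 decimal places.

1.0794

(1) 1088.9 × 0.0017151 × 0.57797 = 1.07940
(2) 21.706 × 0.10764 × 0.44342 = 1.03602
Highest is cycle (1) at 1.0794 (>1, arbitrage).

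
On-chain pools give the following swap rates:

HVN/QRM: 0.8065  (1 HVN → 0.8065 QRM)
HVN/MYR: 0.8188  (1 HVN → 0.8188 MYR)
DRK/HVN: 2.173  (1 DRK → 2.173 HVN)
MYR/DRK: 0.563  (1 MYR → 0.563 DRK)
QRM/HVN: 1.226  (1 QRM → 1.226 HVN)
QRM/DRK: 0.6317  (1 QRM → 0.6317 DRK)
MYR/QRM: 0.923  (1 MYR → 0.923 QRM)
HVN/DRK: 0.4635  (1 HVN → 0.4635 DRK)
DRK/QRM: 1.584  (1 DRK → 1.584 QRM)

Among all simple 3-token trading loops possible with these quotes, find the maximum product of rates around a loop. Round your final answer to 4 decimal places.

1.1071

HVN→QRM→DRK→HVN: 0.8065 × 0.6317 × 2.173 = 1.10707
HVN→MYR→DRK→HVN: 0.8188 × 0.563 × 2.173 = 1.00172
HVN→MYR→QRM→HVN: 0.8188 × 0.923 × 1.226 = 0.92655
HVN→DRK→QRM→HVN: 0.4635 × 1.584 × 1.226 = 0.90011
Maximum is HVN→QRM→DRK→HVN at 1.1071; arbitrage exists.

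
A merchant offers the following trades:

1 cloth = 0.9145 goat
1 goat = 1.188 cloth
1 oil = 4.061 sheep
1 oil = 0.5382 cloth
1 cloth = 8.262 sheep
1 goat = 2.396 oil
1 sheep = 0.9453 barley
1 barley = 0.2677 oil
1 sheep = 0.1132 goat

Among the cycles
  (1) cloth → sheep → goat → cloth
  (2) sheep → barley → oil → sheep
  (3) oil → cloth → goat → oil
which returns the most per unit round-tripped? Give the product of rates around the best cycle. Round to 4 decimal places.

(1) 8.262 × 0.1132 × 1.188 = 1.11109
(2) 0.9453 × 0.2677 × 4.061 = 1.02766
(3) 0.5382 × 0.9145 × 2.396 = 1.17927
Highest is cycle (3) at 1.1793 (>1, arbitrage).

1.1793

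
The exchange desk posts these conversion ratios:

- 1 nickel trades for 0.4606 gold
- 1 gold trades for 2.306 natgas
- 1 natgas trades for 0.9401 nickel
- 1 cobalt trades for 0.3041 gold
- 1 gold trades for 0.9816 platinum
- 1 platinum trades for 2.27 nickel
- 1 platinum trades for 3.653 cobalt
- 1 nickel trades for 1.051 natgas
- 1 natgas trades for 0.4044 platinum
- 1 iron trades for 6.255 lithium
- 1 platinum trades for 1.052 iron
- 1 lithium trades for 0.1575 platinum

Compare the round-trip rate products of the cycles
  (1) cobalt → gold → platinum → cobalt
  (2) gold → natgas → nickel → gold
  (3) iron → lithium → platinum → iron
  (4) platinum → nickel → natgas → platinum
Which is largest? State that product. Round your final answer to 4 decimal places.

1.0904

(1) 0.3041 × 0.9816 × 3.653 = 1.09044
(2) 2.306 × 0.9401 × 0.4606 = 0.99852
(3) 6.255 × 0.1575 × 1.052 = 1.03639
(4) 2.27 × 1.051 × 0.4044 = 0.96481
Highest is cycle (1) at 1.0904 (>1, arbitrage).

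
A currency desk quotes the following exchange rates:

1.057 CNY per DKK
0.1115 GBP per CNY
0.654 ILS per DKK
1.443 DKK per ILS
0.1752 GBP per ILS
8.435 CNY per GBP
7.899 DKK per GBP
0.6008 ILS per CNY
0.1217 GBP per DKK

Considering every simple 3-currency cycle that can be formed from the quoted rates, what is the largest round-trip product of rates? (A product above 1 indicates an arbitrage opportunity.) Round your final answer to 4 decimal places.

0.9309

DKK→CNY→GBP→DKK: 1.057 × 0.1115 × 7.899 = 0.93094
DKK→CNY→ILS→DKK: 1.057 × 0.6008 × 1.443 = 0.91637
DKK→ILS→GBP→DKK: 0.654 × 0.1752 × 7.899 = 0.90507
CNY→ILS→GBP→CNY: 0.6008 × 0.1752 × 8.435 = 0.88787
Maximum is DKK→CNY→GBP→DKK at 0.9309; no arbitrage — every cycle loses value.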